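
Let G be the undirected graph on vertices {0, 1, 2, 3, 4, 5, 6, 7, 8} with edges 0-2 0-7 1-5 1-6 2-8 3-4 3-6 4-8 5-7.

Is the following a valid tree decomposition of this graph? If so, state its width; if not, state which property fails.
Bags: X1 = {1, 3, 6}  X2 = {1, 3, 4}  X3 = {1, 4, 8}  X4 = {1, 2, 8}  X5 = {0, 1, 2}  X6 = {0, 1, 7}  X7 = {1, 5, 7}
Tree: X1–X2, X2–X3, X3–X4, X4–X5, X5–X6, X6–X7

Checking the three conditions: (i) the bags cover all of {0, 1, 2, 3, 4, 5, 6, 7, 8}; (ii) for each edge, some bag contains both endpoints; (iii) the bags containing any fixed vertex form a subtree. All hold, so the decomposition is valid with width 3 − 1 = 2.

Yes; width 2.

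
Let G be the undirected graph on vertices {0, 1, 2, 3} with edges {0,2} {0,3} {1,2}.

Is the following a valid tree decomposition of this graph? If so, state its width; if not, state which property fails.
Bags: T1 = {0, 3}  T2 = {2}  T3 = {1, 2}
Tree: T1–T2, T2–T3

A tree decomposition must satisfy three properties: every vertex lies in some bag; for every edge, both endpoints lie together in some bag; and for every vertex, the bags containing it form a connected subtree. Here edge (0,2) lies in no bag, so the decomposition is invalid.

No — edge (0,2) lies in no bag.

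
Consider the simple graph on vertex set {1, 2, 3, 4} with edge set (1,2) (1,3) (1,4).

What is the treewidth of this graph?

1

A width-1 tree decomposition is:
Bags: B1 = {1, 4}  B2 = {1, 3}  B3 = {1, 2}
Tree: B1–B2, B1–B3
The largest bag has 2 vertices, giving width 1; this decomposition certifies tw(G) ≤ 1. Since G has at least one edge (e.g. 1–4), it is not an edgeless graph, so tw(G) ≥ 1. Therefore the treewidth is 1.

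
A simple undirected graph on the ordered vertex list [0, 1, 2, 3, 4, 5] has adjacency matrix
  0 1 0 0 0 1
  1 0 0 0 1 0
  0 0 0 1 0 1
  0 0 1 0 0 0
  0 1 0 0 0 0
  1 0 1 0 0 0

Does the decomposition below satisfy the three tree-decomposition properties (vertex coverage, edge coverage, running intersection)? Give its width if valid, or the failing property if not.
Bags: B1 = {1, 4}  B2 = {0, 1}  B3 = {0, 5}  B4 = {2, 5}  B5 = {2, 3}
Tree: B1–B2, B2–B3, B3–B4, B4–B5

Every vertex of G appears in some bag (union = {0, 1, 2, 3, 4, 5}); every edge is covered by a bag; and for each vertex v the set of bags containing v is connected in the bag tree. The decomposition is therefore valid. The largest bag has 2 vertices, so the width is 1.

Yes; width 1.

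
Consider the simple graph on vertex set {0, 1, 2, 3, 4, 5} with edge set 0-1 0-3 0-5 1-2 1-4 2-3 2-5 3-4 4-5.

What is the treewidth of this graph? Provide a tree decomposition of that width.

Treewidth 3.
One optimal decomposition is:
Bags: B1 = {1, 3, 4, 5}  B2 = {0, 1, 3, 5}  B3 = {1, 2, 3, 5}
Tree: B1–B2, B2–B3

The largest bag has 4 vertices, giving width 3; this decomposition certifies tw(G) ≤ 3. For the lower bound: the 4 vertex sets {4,5}, {0,1}, {3}, {2} are disjoint, each induces a connected subgraph, and every pair is joined by at least one edge of G. Contracting each set to a single vertex therefore yields K_{4} as a minor, and since treewidth is minor-monotone, tw(G) ≥ tw(K_{4}) = 3. The upper and lower bounds meet at 3, so that is the treewidth.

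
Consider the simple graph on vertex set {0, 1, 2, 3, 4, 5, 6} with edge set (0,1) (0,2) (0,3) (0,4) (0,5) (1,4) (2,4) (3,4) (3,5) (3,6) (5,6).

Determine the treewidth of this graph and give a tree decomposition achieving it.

Treewidth 2.
One such decomposition:
Bags: B1 = {3, 5, 6}  B2 = {0, 3, 5}  B3 = {0, 3, 4}  B4 = {0, 1, 4}  B5 = {0, 2, 4}
Tree: B1–B2, B2–B3, B3–B4, B3–B5

The largest bag has 3 vertices, giving width 2; this decomposition certifies tw(G) ≤ 2. On the other hand G contains the 3-clique {0, 1, 4}. A clique must lie in a single bag of any decomposition, so no decomposition can have width below 2. The upper and lower bounds meet at 2, so that is the treewidth.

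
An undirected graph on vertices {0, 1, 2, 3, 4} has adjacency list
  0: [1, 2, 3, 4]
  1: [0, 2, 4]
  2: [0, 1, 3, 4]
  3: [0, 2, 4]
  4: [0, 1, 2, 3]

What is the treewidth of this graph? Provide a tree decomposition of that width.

Treewidth 3.
One optimal decomposition is:
Bags: B1 = {0, 1, 2, 4}  B2 = {0, 2, 3, 4}
Tree: B1–B2

The largest bag has 4 vertices, giving width 3; this decomposition certifies tw(G) ≤ 3. Conversely, {0, 1, 2, 4} is a clique of size 4, and the vertices of any clique must share a bag in every tree decomposition; so some bag has ≥ 4 vertices and tw(G) ≥ 3. Hence tw(G) = 3 exactly.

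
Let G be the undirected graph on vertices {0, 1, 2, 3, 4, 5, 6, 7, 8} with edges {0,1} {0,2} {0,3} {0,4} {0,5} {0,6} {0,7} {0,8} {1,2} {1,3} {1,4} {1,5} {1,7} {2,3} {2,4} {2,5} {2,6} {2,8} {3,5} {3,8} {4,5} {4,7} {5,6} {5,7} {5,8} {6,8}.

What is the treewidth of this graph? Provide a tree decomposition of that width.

Treewidth 4.
Bags: B1 = {0, 1, 2, 3, 5}  B2 = {0, 1, 2, 4, 5}  B3 = {0, 2, 3, 5, 8}  B4 = {0, 2, 5, 6, 8}  B5 = {0, 1, 4, 5, 7}
Tree: B1–B2, B1–B3, B3–B4, B2–B5

The largest bag has 5 vertices, giving width 4; this decomposition certifies tw(G) ≤ 4. For the lower bound, the 5 vertices {0, 2, 3, 5, 8} are pairwise adjacent, and any tree decomposition puts a clique entirely inside one bag — forcing width ≥ 4. Hence tw(G) = 4 exactly.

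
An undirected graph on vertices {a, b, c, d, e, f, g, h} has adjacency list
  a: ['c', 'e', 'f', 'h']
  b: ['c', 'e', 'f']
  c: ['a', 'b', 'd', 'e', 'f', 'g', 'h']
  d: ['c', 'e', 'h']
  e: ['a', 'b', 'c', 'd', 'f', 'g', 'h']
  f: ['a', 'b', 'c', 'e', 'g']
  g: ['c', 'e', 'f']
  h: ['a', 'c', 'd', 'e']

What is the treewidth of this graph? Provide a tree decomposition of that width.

Every bag has size at most 4, so the width is 4 − 1 = 3 and tw(G) ≤ 3. For the lower bound, the 4 vertices {c, d, e, h} are pairwise adjacent, and any tree decomposition puts a clique entirely inside one bag — forcing width ≥ 3. Combining the bounds, tw(G) = 3.

Treewidth 3.
One such decomposition:
Bags: B1 = {a, c, e, h}  B2 = {a, c, e, f}  B3 = {c, d, e, h}  B4 = {c, e, f, g}  B5 = {b, c, e, f}
Tree: B1–B2, B1–B3, B2–B4, B4–B5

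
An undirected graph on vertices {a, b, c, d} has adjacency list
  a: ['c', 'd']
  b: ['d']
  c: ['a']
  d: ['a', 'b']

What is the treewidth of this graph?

A width-1 tree decomposition is:
Bags: B1 = {b, d}  B2 = {a, d}  B3 = {a, c}
Tree: B1–B2, B2–B3
Each bag holds 2 vertices, so the decomposition has width 1, which upper-bounds the treewidth. G has an edge, so its treewidth is at least 1. Combining the bounds, tw(G) = 1.

1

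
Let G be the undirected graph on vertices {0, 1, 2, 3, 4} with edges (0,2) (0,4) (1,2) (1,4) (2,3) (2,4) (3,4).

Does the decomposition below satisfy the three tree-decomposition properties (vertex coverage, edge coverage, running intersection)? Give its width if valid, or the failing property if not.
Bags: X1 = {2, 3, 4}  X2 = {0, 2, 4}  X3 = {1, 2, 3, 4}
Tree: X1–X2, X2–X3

No — bags containing vertex 3 are not connected in the tree.

A tree decomposition must satisfy three properties: every vertex lies in some bag; for every edge, both endpoints lie together in some bag; and for every vertex, the bags containing it form a connected subtree. Here bags containing vertex 3 are not connected in the tree, so the decomposition is invalid.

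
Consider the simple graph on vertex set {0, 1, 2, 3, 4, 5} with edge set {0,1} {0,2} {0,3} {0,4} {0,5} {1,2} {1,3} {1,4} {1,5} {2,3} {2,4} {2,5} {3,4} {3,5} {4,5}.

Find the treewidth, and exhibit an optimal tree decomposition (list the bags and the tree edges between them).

Treewidth 5.
Bags: B1 = {0, 1, 2, 3, 4, 5}
Tree: (single bag)

With just one bag of size 6, the width is 6 − 1 = 5, so tw(G) ≤ 5. On the other hand G contains the 6-clique {0, 1, 2, 3, 4, 5}. A clique must lie in a single bag of any decomposition, so no decomposition can have width below 5. The upper and lower bounds meet at 5, so that is the treewidth.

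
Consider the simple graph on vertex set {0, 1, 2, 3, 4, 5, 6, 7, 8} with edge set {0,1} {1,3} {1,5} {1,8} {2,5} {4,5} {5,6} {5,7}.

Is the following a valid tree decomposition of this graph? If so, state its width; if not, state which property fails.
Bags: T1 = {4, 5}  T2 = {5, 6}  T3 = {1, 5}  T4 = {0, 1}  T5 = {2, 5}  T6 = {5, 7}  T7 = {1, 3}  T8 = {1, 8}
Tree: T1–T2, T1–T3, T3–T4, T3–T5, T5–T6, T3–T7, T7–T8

Yes; width 1.

Vertex coverage: the bags together contain {0, 1, 2, 3, 4, 5, 6, 7, 8}, the full vertex set. Edge coverage: each edge of G has both endpoints in at least one bag. Running intersection: for every vertex, the bags containing it form a connected subtree. All three properties hold, so this is a valid tree decomposition of width max|bag| − 1 = 1, and hence tw(G) ≤ 1.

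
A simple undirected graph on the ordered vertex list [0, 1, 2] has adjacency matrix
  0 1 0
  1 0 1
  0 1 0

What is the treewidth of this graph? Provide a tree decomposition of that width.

Treewidth 1.
One optimal decomposition is:
Bags: B1 = {1, 2}  B2 = {0, 1}
Tree: B1–B2

Every bag has size at most 2, so the width is 2 − 1 = 1 and tw(G) ≤ 1. Since G has at least one edge (e.g. 2–1), it is not an edgeless graph, so tw(G) ≥ 1. Therefore the treewidth is 1.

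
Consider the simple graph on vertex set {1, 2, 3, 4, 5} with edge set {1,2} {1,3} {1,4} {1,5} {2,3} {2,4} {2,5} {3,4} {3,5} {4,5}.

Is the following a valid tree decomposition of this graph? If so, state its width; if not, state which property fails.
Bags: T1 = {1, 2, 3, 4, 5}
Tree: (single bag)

Every vertex of G appears in some bag (union = {1, 2, 3, 4, 5}); every edge is covered by a bag; and for each vertex v the set of bags containing v is connected in the bag tree. The decomposition is therefore valid. The largest bag has 5 vertices, so the width is 4.

Yes; width 4.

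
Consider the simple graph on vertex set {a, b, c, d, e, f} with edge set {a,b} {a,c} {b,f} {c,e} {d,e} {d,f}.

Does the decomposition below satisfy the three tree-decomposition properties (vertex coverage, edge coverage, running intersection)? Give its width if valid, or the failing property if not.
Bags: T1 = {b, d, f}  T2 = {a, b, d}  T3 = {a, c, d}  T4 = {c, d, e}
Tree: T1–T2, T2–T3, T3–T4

Yes; width 2.

Vertex coverage: the bags together contain {a, b, c, d, e, f}, the full vertex set. Edge coverage: each edge of G has both endpoints in at least one bag. Running intersection: for every vertex, the bags containing it form a connected subtree. All three properties hold, so this is a valid tree decomposition of width max|bag| − 1 = 2, and hence tw(G) ≤ 2.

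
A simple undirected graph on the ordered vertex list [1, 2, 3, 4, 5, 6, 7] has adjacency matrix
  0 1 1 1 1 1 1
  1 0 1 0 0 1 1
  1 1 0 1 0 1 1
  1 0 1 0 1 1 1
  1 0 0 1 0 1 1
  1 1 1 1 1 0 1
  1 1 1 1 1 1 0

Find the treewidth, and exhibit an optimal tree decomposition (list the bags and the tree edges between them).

Treewidth 4.
One optimal decomposition is:
Bags: B1 = {1, 4, 5, 6, 7}  B2 = {1, 3, 4, 6, 7}  B3 = {1, 2, 3, 6, 7}
Tree: B1–B2, B2–B3

Every bag has size at most 5, so the width is 5 − 1 = 4 and tw(G) ≤ 4. On the other hand G contains the 5-clique {1, 2, 3, 6, 7}. A clique must lie in a single bag of any decomposition, so no decomposition can have width below 4. Hence tw(G) = 4 exactly.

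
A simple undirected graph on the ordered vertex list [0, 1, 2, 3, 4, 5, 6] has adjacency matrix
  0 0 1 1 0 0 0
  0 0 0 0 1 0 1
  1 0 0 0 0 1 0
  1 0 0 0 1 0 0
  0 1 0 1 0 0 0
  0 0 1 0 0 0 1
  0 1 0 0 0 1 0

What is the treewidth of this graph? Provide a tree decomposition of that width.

The largest bag has 3 vertices, giving width 2; this decomposition certifies tw(G) ≤ 2. The edges 0–3–4–1–6–5–2–0 form a cycle, so G is not a tree and its treewidth is at least 2. Combining the bounds, tw(G) = 2.

Treewidth 2.
Bags: B1 = {0, 3, 4}  B2 = {0, 1, 4}  B3 = {0, 1, 6}  B4 = {0, 5, 6}  B5 = {0, 2, 5}
Tree: B1–B2, B2–B3, B3–B4, B4–B5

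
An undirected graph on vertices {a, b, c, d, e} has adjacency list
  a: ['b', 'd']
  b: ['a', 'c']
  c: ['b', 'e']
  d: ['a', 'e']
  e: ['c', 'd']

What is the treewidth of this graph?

2

A width-2 tree decomposition is:
Bags: B1 = {a, d, e}  B2 = {a, c, e}  B3 = {a, b, c}
Tree: B1–B2, B2–B3
Every bag has size at most 3, so the width is 3 − 1 = 2 and tw(G) ≤ 2. For the lower bound, G contains the cycle a–d–e–c–b–a, so G is not a forest; only forests have treewidth ≤ 1, hence tw(G) ≥ 2. Combining the bounds, tw(G) = 2.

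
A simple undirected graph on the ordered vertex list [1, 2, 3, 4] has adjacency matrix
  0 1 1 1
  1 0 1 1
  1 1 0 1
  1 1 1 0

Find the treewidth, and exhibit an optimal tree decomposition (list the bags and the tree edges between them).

With just one bag of size 4, the width is 4 − 1 = 3, so tw(G) ≤ 3. Conversely, {1, 2, 3, 4} is a clique of size 4, and the vertices of any clique must share a bag in every tree decomposition; so some bag has ≥ 4 vertices and tw(G) ≥ 3. Combining the bounds, tw(G) = 3.

Treewidth 3.
One optimal decomposition is:
Bags: B1 = {1, 2, 3, 4}
Tree: (single bag)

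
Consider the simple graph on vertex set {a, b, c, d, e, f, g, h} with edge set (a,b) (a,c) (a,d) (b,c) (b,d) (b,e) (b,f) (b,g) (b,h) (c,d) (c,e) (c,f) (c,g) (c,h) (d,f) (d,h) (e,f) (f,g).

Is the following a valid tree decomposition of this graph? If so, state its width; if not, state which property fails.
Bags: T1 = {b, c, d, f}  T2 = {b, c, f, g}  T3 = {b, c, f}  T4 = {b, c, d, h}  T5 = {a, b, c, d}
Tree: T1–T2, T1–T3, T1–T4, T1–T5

No — vertex e appears in no bag.

A tree decomposition must satisfy three properties: every vertex lies in some bag; for every edge, both endpoints lie together in some bag; and for every vertex, the bags containing it form a connected subtree. Here vertex e appears in no bag, so the decomposition is invalid.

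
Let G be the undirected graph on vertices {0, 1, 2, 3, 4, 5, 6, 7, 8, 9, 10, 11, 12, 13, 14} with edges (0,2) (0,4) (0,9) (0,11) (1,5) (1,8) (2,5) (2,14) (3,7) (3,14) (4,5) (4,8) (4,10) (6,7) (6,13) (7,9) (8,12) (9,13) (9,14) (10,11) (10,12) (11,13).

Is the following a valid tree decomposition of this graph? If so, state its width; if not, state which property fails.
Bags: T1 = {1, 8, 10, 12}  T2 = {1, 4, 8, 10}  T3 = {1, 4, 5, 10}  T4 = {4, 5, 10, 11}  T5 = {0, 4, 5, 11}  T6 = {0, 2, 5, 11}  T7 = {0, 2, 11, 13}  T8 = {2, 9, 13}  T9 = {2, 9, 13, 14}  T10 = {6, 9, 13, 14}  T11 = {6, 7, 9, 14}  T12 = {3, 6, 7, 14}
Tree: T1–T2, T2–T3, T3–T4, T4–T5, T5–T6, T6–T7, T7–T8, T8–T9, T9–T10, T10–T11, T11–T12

A tree decomposition must satisfy three properties: every vertex lies in some bag; for every edge, both endpoints lie together in some bag; and for every vertex, the bags containing it form a connected subtree. Here edge (0,9) lies in no bag, so the decomposition is invalid.

No — edge (0,9) lies in no bag.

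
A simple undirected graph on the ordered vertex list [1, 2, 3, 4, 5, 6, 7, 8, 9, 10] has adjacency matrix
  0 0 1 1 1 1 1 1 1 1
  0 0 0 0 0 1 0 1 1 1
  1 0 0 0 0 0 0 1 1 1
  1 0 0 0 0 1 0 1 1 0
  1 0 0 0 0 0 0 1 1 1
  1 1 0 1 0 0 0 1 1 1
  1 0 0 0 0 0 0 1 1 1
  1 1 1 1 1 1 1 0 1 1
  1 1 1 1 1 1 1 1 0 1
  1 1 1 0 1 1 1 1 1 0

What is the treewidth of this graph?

4

A width-4 tree decomposition is:
Bags: B1 = {1, 3, 8, 9, 10}  B2 = {1, 5, 8, 9, 10}  B3 = {1, 6, 8, 9, 10}  B4 = {1, 7, 8, 9, 10}  B5 = {2, 6, 8, 9, 10}  B6 = {1, 4, 6, 8, 9}
Tree: B1–B2, B2–B3, B1–B4, B3–B5, B3–B6
Each bag holds 5 vertices, so the decomposition has width 4, which upper-bounds the treewidth. Conversely, {1, 3, 8, 9, 10} is a clique of size 5, and the vertices of any clique must share a bag in every tree decomposition; so some bag has ≥ 5 vertices and tw(G) ≥ 4. Combining the bounds, tw(G) = 4.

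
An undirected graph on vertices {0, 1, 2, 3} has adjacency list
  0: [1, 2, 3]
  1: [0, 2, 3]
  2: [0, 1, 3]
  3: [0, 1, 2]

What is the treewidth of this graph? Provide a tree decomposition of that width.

A single bag containing all 4 vertices is trivially a valid decomposition of width 3. For the lower bound, the 4 vertices {0, 1, 2, 3} are pairwise adjacent, and any tree decomposition puts a clique entirely inside one bag — forcing width ≥ 3. The upper and lower bounds meet at 3, so that is the treewidth.

Treewidth 3.
One optimal decomposition is:
Bags: B1 = {0, 1, 2, 3}
Tree: (single bag)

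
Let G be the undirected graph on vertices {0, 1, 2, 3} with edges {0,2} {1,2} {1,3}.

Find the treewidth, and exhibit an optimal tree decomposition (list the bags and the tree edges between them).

Treewidth 1.
One such decomposition:
Bags: B1 = {0, 2}  B2 = {1, 2}  B3 = {1, 3}
Tree: B1–B2, B2–B3

Every bag has size at most 2, so the width is 2 − 1 = 1 and tw(G) ≤ 1. Since G has at least one edge (e.g. 0–2), it is not an edgeless graph, so tw(G) ≥ 1. The upper and lower bounds meet at 1, so that is the treewidth.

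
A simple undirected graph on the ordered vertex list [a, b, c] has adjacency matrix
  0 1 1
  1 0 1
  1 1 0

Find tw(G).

A width-2 tree decomposition is:
Bags: B1 = {a, b, c}
Tree: (single bag)
A single bag containing all 3 vertices is trivially a valid decomposition of width 2. Conversely, {a, b, c} is a clique of size 3, and the vertices of any clique must share a bag in every tree decomposition; so some bag has ≥ 3 vertices and tw(G) ≥ 2. Therefore the treewidth is 2.

2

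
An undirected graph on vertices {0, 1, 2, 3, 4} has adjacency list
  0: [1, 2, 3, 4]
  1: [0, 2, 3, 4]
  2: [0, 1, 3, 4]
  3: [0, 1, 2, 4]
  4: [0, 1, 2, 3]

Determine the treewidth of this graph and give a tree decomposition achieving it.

With just one bag of size 5, the width is 5 − 1 = 4, so tw(G) ≤ 4. For the lower bound, the 5 vertices {0, 1, 2, 3, 4} are pairwise adjacent, and any tree decomposition puts a clique entirely inside one bag — forcing width ≥ 4. Combining the bounds, tw(G) = 4.

Treewidth 4.
One optimal decomposition is:
Bags: B1 = {0, 1, 2, 3, 4}
Tree: (single bag)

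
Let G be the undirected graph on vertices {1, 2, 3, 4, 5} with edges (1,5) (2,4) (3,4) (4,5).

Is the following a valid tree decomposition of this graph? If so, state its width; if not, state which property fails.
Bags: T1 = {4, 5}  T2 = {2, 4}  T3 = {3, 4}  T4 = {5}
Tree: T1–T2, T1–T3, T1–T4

A tree decomposition must satisfy three properties: every vertex lies in some bag; for every edge, both endpoints lie together in some bag; and for every vertex, the bags containing it form a connected subtree. Here vertex 1 appears in no bag, so the decomposition is invalid.

No — vertex 1 appears in no bag.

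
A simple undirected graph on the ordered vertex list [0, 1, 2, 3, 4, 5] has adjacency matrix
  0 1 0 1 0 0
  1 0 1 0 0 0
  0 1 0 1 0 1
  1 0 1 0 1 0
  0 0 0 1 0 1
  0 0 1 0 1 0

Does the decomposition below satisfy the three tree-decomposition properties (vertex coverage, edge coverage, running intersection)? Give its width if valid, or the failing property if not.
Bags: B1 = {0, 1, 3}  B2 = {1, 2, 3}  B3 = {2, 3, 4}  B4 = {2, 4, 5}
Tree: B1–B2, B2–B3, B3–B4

Every vertex of G appears in some bag (union = {0, 1, 2, 3, 4, 5}); every edge is covered by a bag; and for each vertex v the set of bags containing v is connected in the bag tree. The decomposition is therefore valid. The largest bag has 3 vertices, so the width is 2.

Yes; width 2.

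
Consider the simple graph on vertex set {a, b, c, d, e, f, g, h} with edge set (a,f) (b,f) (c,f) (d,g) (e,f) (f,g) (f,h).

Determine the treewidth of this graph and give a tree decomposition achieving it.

Treewidth 1.
One optimal decomposition is:
Bags: B1 = {f, h}  B2 = {a, f}  B3 = {b, f}  B4 = {e, f}  B5 = {f, g}  B6 = {d, g}  B7 = {c, f}
Tree: B1–B2, B1–B3, B3–B4, B2–B5, B5–B6, B5–B7

Every bag has size at most 2, so the width is 2 − 1 = 1 and tw(G) ≤ 1. Since G has at least one edge (e.g. h–f), it is not an edgeless graph, so tw(G) ≥ 1. Therefore the treewidth is 1.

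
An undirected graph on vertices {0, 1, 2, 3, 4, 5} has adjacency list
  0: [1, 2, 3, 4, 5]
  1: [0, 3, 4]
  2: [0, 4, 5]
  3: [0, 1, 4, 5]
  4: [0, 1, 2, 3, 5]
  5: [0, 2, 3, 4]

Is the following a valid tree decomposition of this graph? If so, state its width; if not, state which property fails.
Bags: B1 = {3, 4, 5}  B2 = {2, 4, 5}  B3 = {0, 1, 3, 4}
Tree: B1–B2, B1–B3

No — edge (0,5) lies in no bag.

A tree decomposition must satisfy three properties: every vertex lies in some bag; for every edge, both endpoints lie together in some bag; and for every vertex, the bags containing it form a connected subtree. Here edge (0,5) lies in no bag, so the decomposition is invalid.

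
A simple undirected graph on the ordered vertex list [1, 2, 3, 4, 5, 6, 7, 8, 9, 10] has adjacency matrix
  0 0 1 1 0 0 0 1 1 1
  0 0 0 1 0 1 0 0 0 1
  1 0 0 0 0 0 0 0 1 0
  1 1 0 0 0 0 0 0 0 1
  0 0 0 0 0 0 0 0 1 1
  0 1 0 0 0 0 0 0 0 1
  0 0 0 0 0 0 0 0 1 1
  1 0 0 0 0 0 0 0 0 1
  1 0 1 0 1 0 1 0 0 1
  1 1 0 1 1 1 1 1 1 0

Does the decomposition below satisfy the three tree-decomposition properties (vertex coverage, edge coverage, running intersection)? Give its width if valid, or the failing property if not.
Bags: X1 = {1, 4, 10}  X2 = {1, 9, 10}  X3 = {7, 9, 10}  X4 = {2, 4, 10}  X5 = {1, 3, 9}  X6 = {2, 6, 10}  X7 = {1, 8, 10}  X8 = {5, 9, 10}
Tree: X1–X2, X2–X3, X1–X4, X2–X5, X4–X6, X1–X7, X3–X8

Yes; width 2.

Every vertex of G appears in some bag (union = {1, 2, 3, 4, 5, 6, 7, 8, 9, 10}); every edge is covered by a bag; and for each vertex v the set of bags containing v is connected in the bag tree. The decomposition is therefore valid. The largest bag has 3 vertices, so the width is 2.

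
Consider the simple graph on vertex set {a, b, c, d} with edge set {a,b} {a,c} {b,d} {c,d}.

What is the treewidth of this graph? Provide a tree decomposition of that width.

The largest bag has 3 vertices, giving width 2; this decomposition certifies tw(G) ≤ 2. The edges d–c–a–b–d form a cycle, so G is not a tree and its treewidth is at least 2. The upper and lower bounds meet at 2, so that is the treewidth.

Treewidth 2.
One optimal decomposition is:
Bags: B1 = {a, c, d}  B2 = {a, b, d}
Tree: B1–B2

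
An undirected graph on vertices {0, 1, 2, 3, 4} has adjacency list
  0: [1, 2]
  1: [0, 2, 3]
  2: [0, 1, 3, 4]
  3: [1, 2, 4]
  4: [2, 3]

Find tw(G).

A width-2 tree decomposition is:
Bags: B1 = {0, 1, 2}  B2 = {1, 2, 3}  B3 = {2, 3, 4}
Tree: B1–B2, B2–B3
The largest bag has 3 vertices, giving width 2; this decomposition certifies tw(G) ≤ 2. For the lower bound, the 3 vertices {0, 1, 2} are pairwise adjacent, and any tree decomposition puts a clique entirely inside one bag — forcing width ≥ 2. The upper and lower bounds meet at 2, so that is the treewidth.

2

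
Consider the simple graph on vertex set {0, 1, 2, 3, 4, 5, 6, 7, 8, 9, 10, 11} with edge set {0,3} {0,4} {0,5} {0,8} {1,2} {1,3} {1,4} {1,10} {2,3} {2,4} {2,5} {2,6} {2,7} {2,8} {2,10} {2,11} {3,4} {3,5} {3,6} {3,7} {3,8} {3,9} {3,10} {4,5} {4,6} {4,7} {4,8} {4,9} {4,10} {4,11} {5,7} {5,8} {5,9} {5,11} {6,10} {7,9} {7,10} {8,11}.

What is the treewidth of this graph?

A width-4 tree decomposition is:
Bags: B1 = {2, 3, 4, 7, 10}  B2 = {1, 2, 3, 4, 10}  B3 = {2, 3, 4, 5, 7}  B4 = {2, 3, 4, 5, 8}  B5 = {2, 3, 4, 6, 10}  B6 = {3, 4, 5, 7, 9}  B7 = {2, 4, 5, 8, 11}  B8 = {0, 3, 4, 5, 8}
Tree: B1–B2, B1–B3, B3–B4, B2–B5, B3–B6, B4–B7, B4–B8
Every bag has size at most 5, so the width is 5 − 1 = 4 and tw(G) ≤ 4. On the other hand G contains the 5-clique {2, 4, 5, 8, 11}. A clique must lie in a single bag of any decomposition, so no decomposition can have width below 4. Combining the bounds, tw(G) = 4.

4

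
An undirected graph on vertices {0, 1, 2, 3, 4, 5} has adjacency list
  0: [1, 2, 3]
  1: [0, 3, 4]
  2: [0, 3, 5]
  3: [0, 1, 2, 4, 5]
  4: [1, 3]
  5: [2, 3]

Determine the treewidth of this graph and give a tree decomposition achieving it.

Every bag has size at most 3, so the width is 3 − 1 = 2 and tw(G) ≤ 2. On the other hand G contains the 3-clique {0, 1, 3}. A clique must lie in a single bag of any decomposition, so no decomposition can have width below 2. Hence tw(G) = 2 exactly.

Treewidth 2.
One optimal decomposition is:
Bags: B1 = {0, 2, 3}  B2 = {2, 3, 5}  B3 = {0, 1, 3}  B4 = {1, 3, 4}
Tree: B1–B2, B1–B3, B3–B4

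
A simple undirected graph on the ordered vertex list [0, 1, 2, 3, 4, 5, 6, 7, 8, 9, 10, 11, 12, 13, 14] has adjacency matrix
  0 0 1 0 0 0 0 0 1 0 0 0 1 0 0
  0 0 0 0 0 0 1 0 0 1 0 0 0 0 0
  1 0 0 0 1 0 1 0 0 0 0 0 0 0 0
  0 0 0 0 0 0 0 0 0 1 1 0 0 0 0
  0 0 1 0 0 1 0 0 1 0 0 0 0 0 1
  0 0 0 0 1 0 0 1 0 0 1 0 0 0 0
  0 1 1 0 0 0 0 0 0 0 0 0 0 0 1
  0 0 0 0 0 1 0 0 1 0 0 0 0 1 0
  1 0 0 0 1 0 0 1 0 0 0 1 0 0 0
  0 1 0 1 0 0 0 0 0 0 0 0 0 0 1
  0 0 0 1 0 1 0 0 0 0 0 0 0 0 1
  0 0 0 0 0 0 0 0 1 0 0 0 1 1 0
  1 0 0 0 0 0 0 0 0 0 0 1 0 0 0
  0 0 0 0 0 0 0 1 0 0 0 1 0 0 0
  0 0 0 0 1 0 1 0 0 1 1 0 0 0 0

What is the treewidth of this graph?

A width-3 tree decomposition is:
Bags: B1 = {1, 3, 9, 10}  B2 = {1, 9, 10, 14}  B3 = {1, 6, 10, 14}  B4 = {5, 6, 10, 14}  B5 = {4, 5, 6, 14}  B6 = {2, 4, 5, 6}  B7 = {2, 4, 5, 7}  B8 = {2, 4, 7, 8}  B9 = {0, 2, 7, 8}  B10 = {0, 7, 8, 13}  B11 = {0, 8, 11, 13}  B12 = {0, 11, 12, 13}
Tree: B1–B2, B2–B3, B3–B4, B4–B5, B5–B6, B6–B7, B7–B8, B8–B9, B9–B10, B10–B11, B11–B12
Each bag holds 4 vertices, so the decomposition has width 3, which upper-bounds the treewidth. For the lower bound: the 4 vertex sets {1,3,9}, {10}, {14}, {2,4,5,6} are disjoint, each induces a connected subgraph, and every pair is joined by at least one edge of G. Contracting each set to a single vertex therefore yields K_{4} as a minor, and since treewidth is minor-monotone, tw(G) ≥ tw(K_{4}) = 3. The upper and lower bounds meet at 3, so that is the treewidth.

3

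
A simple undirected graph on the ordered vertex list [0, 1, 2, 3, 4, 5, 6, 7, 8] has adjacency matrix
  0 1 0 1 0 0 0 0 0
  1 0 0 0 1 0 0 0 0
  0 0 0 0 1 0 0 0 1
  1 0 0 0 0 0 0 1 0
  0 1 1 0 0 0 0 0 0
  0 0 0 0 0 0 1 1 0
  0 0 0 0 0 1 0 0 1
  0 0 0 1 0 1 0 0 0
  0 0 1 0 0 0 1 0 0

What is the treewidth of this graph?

A width-2 tree decomposition is:
Bags: B1 = {0, 3, 7}  B2 = {0, 1, 7}  B3 = {1, 4, 7}  B4 = {2, 4, 7}  B5 = {2, 7, 8}  B6 = {6, 7, 8}  B7 = {5, 6, 7}
Tree: B1–B2, B2–B3, B3–B4, B4–B5, B5–B6, B6–B7
The largest bag has 3 vertices, giving width 2; this decomposition certifies tw(G) ≤ 2. The edges 7–3–0–1–4–2–8–6–5–7 form a cycle, so G is not a tree and its treewidth is at least 2. Hence tw(G) = 2 exactly.

2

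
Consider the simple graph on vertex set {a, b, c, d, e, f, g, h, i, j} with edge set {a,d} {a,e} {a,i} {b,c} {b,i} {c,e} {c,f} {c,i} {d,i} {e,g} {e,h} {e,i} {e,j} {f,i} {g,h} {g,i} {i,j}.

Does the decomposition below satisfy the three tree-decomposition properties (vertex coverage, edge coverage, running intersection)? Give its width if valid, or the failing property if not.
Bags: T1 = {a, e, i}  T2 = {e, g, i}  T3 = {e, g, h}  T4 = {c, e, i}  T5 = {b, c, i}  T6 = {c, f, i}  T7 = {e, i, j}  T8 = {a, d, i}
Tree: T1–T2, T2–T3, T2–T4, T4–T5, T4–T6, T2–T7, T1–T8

Yes; width 2.

Every vertex of G appears in some bag (union = {a, b, c, d, e, f, g, h, i, j}); every edge is covered by a bag; and for each vertex v the set of bags containing v is connected in the bag tree. The decomposition is therefore valid. The largest bag has 3 vertices, so the width is 2.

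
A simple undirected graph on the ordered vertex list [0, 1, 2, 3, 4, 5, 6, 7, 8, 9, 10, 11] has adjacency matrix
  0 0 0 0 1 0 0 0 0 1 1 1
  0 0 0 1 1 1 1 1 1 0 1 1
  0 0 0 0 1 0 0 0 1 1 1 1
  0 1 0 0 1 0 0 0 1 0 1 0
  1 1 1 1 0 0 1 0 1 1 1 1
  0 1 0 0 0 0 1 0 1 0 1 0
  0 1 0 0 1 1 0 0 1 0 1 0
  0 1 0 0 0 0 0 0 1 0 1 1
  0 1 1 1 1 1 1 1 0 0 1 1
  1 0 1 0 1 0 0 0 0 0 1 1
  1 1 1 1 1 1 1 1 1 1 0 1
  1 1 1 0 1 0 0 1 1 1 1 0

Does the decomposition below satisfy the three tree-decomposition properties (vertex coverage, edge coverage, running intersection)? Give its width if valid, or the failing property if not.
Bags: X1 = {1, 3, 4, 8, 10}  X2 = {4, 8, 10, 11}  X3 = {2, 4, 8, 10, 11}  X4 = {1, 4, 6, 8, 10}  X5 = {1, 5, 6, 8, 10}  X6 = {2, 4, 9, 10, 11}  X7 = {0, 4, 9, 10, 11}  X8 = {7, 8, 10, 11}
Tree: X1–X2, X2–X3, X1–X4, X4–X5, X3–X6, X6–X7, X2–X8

A tree decomposition must satisfy three properties: every vertex lies in some bag; for every edge, both endpoints lie together in some bag; and for every vertex, the bags containing it form a connected subtree. Here edge (1,11) lies in no bag, so the decomposition is invalid.

No — edge (1,11) lies in no bag.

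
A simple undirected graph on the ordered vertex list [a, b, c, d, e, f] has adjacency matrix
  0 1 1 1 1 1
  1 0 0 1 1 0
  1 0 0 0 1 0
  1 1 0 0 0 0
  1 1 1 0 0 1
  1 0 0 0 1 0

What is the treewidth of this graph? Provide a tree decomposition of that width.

Treewidth 2.
One optimal decomposition is:
Bags: B1 = {a, e, f}  B2 = {a, c, e}  B3 = {a, b, e}  B4 = {a, b, d}
Tree: B1–B2, B2–B3, B3–B4

Each bag holds 3 vertices, so the decomposition has width 2, which upper-bounds the treewidth. Conversely, {a, b, d} is a clique of size 3, and the vertices of any clique must share a bag in every tree decomposition; so some bag has ≥ 3 vertices and tw(G) ≥ 2. Hence tw(G) = 2 exactly.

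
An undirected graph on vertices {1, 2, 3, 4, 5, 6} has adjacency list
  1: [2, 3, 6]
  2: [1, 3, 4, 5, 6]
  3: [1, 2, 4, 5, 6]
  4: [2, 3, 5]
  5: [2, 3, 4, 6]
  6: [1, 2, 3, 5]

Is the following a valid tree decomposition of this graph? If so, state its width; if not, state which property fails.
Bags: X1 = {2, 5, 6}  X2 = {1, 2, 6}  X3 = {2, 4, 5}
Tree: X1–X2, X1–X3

No — vertex 3 appears in no bag.

A tree decomposition must satisfy three properties: every vertex lies in some bag; for every edge, both endpoints lie together in some bag; and for every vertex, the bags containing it form a connected subtree. Here vertex 3 appears in no bag, so the decomposition is invalid.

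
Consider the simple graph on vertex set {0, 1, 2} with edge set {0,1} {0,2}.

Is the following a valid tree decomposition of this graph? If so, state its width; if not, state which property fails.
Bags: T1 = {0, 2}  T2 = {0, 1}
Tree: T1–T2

Yes; width 1.

Checking the three conditions: (i) the bags cover all of {0, 1, 2}; (ii) for each edge, some bag contains both endpoints; (iii) the bags containing any fixed vertex form a subtree. All hold, so the decomposition is valid with width 2 − 1 = 1.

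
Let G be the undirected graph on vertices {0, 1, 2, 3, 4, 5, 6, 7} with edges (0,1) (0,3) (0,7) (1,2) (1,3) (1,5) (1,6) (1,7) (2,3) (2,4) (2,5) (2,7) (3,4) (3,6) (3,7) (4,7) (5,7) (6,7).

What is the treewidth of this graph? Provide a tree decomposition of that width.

The largest bag has 4 vertices, giving width 3; this decomposition certifies tw(G) ≤ 3. For the lower bound, the 4 vertices {0, 1, 3, 7} are pairwise adjacent, and any tree decomposition puts a clique entirely inside one bag — forcing width ≥ 3. Combining the bounds, tw(G) = 3.

Treewidth 3.
Bags: B1 = {1, 2, 3, 7}  B2 = {0, 1, 3, 7}  B3 = {1, 2, 5, 7}  B4 = {2, 3, 4, 7}  B5 = {1, 3, 6, 7}
Tree: B1–B2, B1–B3, B1–B4, B2–B5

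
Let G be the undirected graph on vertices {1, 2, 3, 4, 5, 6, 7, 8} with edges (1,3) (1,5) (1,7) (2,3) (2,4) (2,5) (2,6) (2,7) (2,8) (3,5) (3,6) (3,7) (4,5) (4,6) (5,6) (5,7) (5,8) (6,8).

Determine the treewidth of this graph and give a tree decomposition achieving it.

Treewidth 3.
Bags: B1 = {2, 3, 5, 6}  B2 = {2, 5, 6, 8}  B3 = {2, 4, 5, 6}  B4 = {2, 3, 5, 7}  B5 = {1, 3, 5, 7}
Tree: B1–B2, B1–B3, B1–B4, B4–B5

The largest bag has 4 vertices, giving width 3; this decomposition certifies tw(G) ≤ 3. On the other hand G contains the 4-clique {1, 3, 5, 7}. A clique must lie in a single bag of any decomposition, so no decomposition can have width below 3. The upper and lower bounds meet at 3, so that is the treewidth.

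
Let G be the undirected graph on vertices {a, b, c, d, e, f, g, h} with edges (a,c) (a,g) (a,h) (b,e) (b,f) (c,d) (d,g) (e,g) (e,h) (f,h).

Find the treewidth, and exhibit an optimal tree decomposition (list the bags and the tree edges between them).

Treewidth 2.
One optimal decomposition is:
Bags: B1 = {b, f, h}  B2 = {b, e, h}  B3 = {a, e, h}  B4 = {a, e, g}  B5 = {a, c, g}  B6 = {c, d, g}
Tree: B1–B2, B2–B3, B3–B4, B4–B5, B5–B6

Each bag holds 3 vertices, so the decomposition has width 2, which upper-bounds the treewidth. The edges f–b–e–h–f form a cycle, so G is not a tree and its treewidth is at least 2. The upper and lower bounds meet at 2, so that is the treewidth.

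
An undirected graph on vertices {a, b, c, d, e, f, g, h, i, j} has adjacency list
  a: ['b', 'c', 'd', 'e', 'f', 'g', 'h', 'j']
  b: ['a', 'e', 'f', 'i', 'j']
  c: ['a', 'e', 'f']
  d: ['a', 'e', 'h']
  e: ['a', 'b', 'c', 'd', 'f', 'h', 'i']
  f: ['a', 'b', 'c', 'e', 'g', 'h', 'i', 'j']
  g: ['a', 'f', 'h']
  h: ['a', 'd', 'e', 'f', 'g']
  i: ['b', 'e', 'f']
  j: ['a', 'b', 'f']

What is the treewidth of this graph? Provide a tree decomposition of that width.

The largest bag has 4 vertices, giving width 3; this decomposition certifies tw(G) ≤ 3. On the other hand G contains the 4-clique {a, d, e, h}. A clique must lie in a single bag of any decomposition, so no decomposition can have width below 3. Hence tw(G) = 3 exactly.

Treewidth 3.
Bags: B1 = {a, d, e, h}  B2 = {a, e, f, h}  B3 = {a, b, e, f}  B4 = {b, e, f, i}  B5 = {a, f, g, h}  B6 = {a, b, f, j}  B7 = {a, c, e, f}
Tree: B1–B2, B2–B3, B3–B4, B2–B5, B3–B6, B2–B7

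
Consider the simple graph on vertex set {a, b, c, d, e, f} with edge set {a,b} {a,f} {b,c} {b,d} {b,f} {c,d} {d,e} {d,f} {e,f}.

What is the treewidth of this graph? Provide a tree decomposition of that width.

Every bag has size at most 3, so the width is 3 − 1 = 2 and tw(G) ≤ 2. Conversely, {b, c, d} is a clique of size 3, and the vertices of any clique must share a bag in every tree decomposition; so some bag has ≥ 3 vertices and tw(G) ≥ 2. Hence tw(G) = 2 exactly.

Treewidth 2.
One such decomposition:
Bags: B1 = {d, e, f}  B2 = {b, d, f}  B3 = {b, c, d}  B4 = {a, b, f}
Tree: B1–B2, B2–B3, B2–B4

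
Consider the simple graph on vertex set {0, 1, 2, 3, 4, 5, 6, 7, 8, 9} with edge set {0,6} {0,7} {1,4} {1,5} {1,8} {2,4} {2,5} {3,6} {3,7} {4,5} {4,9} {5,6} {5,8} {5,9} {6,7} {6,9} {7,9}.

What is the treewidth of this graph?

2

A width-2 tree decomposition is:
Bags: B1 = {4, 5, 9}  B2 = {2, 4, 5}  B3 = {5, 6, 9}  B4 = {6, 7, 9}  B5 = {3, 6, 7}  B6 = {1, 4, 5}  B7 = {1, 5, 8}  B8 = {0, 6, 7}
Tree: B1–B2, B1–B3, B3–B4, B4–B5, B2–B6, B6–B7, B4–B8
Every bag has size at most 3, so the width is 3 − 1 = 2 and tw(G) ≤ 2. For the lower bound, the 3 vertices {0, 6, 7} are pairwise adjacent, and any tree decomposition puts a clique entirely inside one bag — forcing width ≥ 2. Therefore the treewidth is 2.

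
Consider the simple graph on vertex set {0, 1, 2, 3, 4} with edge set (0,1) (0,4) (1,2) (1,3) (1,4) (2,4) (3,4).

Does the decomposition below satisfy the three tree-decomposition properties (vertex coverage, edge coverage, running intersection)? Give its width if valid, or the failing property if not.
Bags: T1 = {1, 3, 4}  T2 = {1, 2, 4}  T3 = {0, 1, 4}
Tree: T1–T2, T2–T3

Yes; width 2.

Every vertex of G appears in some bag (union = {0, 1, 2, 3, 4}); every edge is covered by a bag; and for each vertex v the set of bags containing v is connected in the bag tree. The decomposition is therefore valid. The largest bag has 3 vertices, so the width is 2.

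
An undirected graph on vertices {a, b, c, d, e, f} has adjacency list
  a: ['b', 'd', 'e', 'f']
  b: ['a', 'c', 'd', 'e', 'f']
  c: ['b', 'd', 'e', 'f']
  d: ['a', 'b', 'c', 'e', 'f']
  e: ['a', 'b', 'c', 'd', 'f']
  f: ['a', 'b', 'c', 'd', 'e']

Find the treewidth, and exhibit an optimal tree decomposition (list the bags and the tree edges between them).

Treewidth 4.
One optimal decomposition is:
Bags: B1 = {b, c, d, e, f}  B2 = {a, b, d, e, f}
Tree: B1–B2

Every bag has size at most 5, so the width is 5 − 1 = 4 and tw(G) ≤ 4. On the other hand G contains the 5-clique {b, c, d, e, f}. A clique must lie in a single bag of any decomposition, so no decomposition can have width below 4. Therefore the treewidth is 4.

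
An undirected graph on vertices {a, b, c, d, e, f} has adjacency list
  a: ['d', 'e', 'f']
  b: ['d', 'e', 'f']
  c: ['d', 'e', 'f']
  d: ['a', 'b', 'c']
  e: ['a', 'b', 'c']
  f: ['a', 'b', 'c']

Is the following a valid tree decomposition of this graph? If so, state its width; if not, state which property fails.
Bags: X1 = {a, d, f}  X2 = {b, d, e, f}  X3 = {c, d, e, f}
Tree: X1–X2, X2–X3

A tree decomposition must satisfy three properties: every vertex lies in some bag; for every edge, both endpoints lie together in some bag; and for every vertex, the bags containing it form a connected subtree. Here edge (e,a) lies in no bag, so the decomposition is invalid.

No — edge (e,a) lies in no bag.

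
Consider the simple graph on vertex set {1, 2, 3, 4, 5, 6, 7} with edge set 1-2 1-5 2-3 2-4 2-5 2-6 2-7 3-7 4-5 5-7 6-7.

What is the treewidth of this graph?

2

A width-2 tree decomposition is:
Bags: B1 = {1, 2, 5}  B2 = {2, 5, 7}  B3 = {2, 3, 7}  B4 = {2, 6, 7}  B5 = {2, 4, 5}
Tree: B1–B2, B2–B3, B3–B4, B1–B5
The largest bag has 3 vertices, giving width 2; this decomposition certifies tw(G) ≤ 2. Conversely, {2, 3, 7} is a clique of size 3, and the vertices of any clique must share a bag in every tree decomposition; so some bag has ≥ 3 vertices and tw(G) ≥ 2. Therefore the treewidth is 2.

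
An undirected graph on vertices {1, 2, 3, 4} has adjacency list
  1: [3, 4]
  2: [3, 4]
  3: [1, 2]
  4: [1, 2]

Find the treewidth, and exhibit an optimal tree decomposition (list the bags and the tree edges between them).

Treewidth 2.
One such decomposition:
Bags: B1 = {1, 3, 4}  B2 = {2, 3, 4}
Tree: B1–B2

Every bag has size at most 3, so the width is 3 − 1 = 2 and tw(G) ≤ 2. The edges 4–1–3–2–4 form a cycle, so G is not a tree and its treewidth is at least 2. Hence tw(G) = 2 exactly.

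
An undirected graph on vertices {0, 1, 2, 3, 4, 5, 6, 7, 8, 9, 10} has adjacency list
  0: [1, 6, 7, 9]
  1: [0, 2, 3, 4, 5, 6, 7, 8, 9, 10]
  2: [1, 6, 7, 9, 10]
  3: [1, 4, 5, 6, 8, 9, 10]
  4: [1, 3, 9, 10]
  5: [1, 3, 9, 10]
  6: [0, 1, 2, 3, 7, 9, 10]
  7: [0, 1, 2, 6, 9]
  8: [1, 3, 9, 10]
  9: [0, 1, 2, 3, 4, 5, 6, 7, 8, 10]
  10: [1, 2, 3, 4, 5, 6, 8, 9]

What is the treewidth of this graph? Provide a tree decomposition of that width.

Treewidth 4.
One such decomposition:
Bags: B1 = {1, 3, 6, 9, 10}  B2 = {1, 2, 6, 9, 10}  B3 = {1, 2, 6, 7, 9}  B4 = {1, 3, 4, 9, 10}  B5 = {1, 3, 5, 9, 10}  B6 = {0, 1, 6, 7, 9}  B7 = {1, 3, 8, 9, 10}
Tree: B1–B2, B2–B3, B1–B4, B1–B5, B3–B6, B1–B7

Each bag holds 5 vertices, so the decomposition has width 4, which upper-bounds the treewidth. Conversely, {0, 1, 6, 7, 9} is a clique of size 5, and the vertices of any clique must share a bag in every tree decomposition; so some bag has ≥ 5 vertices and tw(G) ≥ 4. Combining the bounds, tw(G) = 4.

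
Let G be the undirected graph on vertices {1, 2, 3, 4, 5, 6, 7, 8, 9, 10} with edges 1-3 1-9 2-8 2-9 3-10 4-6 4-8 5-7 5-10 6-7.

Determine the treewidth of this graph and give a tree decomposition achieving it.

The largest bag has 3 vertices, giving width 2; this decomposition certifies tw(G) ≤ 2. Since 6–4–8–2–9–1–3–10–5–7–6 is a cycle in G, G is not acyclic. Forests are exactly the graphs of treewidth ≤ 1, so tw(G) ≥ 2. The upper and lower bounds meet at 2, so that is the treewidth.

Treewidth 2.
One optimal decomposition is:
Bags: B1 = {4, 6, 8}  B2 = {2, 6, 8}  B3 = {2, 6, 9}  B4 = {1, 6, 9}  B5 = {1, 3, 6}  B6 = {3, 6, 10}  B7 = {5, 6, 10}  B8 = {5, 6, 7}
Tree: B1–B2, B2–B3, B3–B4, B4–B5, B5–B6, B6–B7, B7–B8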